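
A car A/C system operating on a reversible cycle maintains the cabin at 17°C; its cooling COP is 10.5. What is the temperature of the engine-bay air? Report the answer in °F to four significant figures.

COP_R = T_C/(T_H − T_C) gives T_H − T_C = T_C/COP.
With T_C = 290.15 K, T_H = 290.15 × (1 + 1/10.5) = 317.78 K.
Converting, 317.78 K = 112.34°F.

112.3 °F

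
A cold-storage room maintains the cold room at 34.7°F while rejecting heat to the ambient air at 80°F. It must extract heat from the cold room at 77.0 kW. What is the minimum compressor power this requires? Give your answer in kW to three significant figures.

In absolute terms T_C = 274.65 K and T_H = 299.82 K, so ΔT = 25.17 K.
COP_Carnot = T_C/ΔT = 274.65/25.17 = 10.91.
Ẇ_min = Q̇/COP_Carnot = 77.00/10.91 = 7.056 kW.

7.06 kW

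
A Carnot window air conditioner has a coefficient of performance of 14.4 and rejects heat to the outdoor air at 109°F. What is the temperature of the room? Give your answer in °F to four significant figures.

72.07 °F

For a Carnot refrigerator COP_R = T_C/(T_H − T_C), so T_C = COP·T_H/(1 + COP).
With T_H = 315.93 K, T_C = 14.4 × 315.93/15.40 = 295.41 K.
Converting, 295.41 K = 72.07°F.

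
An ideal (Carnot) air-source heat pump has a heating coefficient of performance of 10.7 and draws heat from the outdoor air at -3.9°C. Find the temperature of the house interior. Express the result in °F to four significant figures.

COP_HP = T_H/(T_H − T_C) rearranges to T_H = COP·T_C/(COP − 1).
With T_C = 269.25 K, T_H = 10.7 × 269.25/9.700 = 297.01 K.
Converting, 297.01 K = 74.94°F.

74.94 °F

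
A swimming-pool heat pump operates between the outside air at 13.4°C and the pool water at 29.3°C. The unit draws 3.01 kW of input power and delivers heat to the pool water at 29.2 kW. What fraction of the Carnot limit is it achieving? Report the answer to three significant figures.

COP_actual = Q̇_H/Ẇ = 29.20/3.010 = 9.701.
In absolute terms T_C = 286.55 K and T_H = 302.45 K, so ΔT = 15.90 K.
COP_Carnot = T_H/ΔT = 302.45/15.90 = 19.02.
η_II = COP_actual/COP_Carnot = 9.701/19.02 = 0.5100.

0.510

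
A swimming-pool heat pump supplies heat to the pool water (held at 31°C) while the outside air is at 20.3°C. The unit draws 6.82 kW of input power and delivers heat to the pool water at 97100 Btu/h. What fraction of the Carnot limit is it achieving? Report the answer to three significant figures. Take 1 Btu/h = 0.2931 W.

0.147

Converting, Q̇_H = 97100 Btu/h = 28.46 kW, so COP_actual = Q̇_H/Ẇ = 28.46/6.820 = 4.173.
In absolute terms T_C = 293.45 K and T_H = 304.15 K, so ΔT = 10.70 K.
COP_Carnot = T_H/ΔT = 304.15/10.70 = 28.43.
η_II = COP_actual/COP_Carnot = 4.173/28.43 = 0.1468.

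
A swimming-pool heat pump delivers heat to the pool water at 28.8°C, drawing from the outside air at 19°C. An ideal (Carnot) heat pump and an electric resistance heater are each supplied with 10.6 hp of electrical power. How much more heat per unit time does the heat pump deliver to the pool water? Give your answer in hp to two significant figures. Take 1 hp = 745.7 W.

320 hp

In absolute terms T_C = 292.15 K and T_H = 301.95 K, so ΔT = 9.800 K.
COP_Carnot = T_H/ΔT = 301.95/9.800 = 30.81.
The heat pump delivers Q̇_H = COP × Ẇ = 326.6 hp; the resistance heater delivers Ẇ = 10.60 hp.
Extra = (COP − 1)·Ẇ = 316.0 hp.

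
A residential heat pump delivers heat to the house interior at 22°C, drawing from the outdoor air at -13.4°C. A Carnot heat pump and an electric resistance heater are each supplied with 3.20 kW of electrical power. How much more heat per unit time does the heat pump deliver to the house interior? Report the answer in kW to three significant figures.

23.5 kW

In absolute terms T_C = 259.75 K and T_H = 295.15 K, so ΔT = 35.40 K.
COP_Carnot = T_H/ΔT = 295.15/35.40 = 8.338.
The heat pump delivers Q̇_H = COP × Ẇ = 26.68 kW; the resistance heater delivers Ẇ = 3.200 kW.
Extra = (COP − 1)·Ẇ = 23.48 kW.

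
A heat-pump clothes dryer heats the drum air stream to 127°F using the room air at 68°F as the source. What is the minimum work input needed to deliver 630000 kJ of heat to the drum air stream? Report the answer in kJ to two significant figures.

In absolute terms T_C = 293.15 K and T_H = 325.93 K, so ΔT = 32.78 K.
The reversible limit is COP_HP = T_H/ΔT = 9.944, so W_min = Q_H/COP = Q_H·ΔT/T_H.
W_min = 630000 × 32.78/325.93 = 63360 kJ.

63000 kJ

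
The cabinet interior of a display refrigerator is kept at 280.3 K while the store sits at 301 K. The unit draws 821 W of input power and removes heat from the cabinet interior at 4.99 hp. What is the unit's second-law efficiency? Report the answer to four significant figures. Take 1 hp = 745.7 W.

Converting, Q̇_C = 4.990 hp = 3721 W, so COP_actual = Q̇_C/Ẇ = 3721/821.0 = 4.532.
The reservoir spacing is ΔT = 301 − 280.3 = 20.70 K.
COP_Carnot = T_C/ΔT = 280.30/20.70 = 13.54.
η_II = COP_actual/COP_Carnot = 4.532/13.54 = 0.3347.

0.3347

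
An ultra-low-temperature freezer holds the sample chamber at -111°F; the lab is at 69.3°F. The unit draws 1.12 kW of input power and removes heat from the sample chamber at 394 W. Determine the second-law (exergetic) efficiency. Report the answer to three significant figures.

Converting, Q̇_C = 394.0 W = 0.3940 kW, so COP_actual = Q̇_C/Ẇ = 0.3940/1.120 = 0.3518.
In absolute terms T_C = 193.71 K and T_H = 293.87 K, so ΔT = 100.2 K.
COP_Carnot = T_C/ΔT = 193.71/100.2 = 1.934.
η_II = COP_actual/COP_Carnot = 0.3518/1.934 = 0.1819.

0.182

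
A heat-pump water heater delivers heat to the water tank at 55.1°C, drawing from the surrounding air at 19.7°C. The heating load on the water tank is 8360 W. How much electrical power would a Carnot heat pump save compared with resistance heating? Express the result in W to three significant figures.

7460 W

In absolute terms T_C = 292.85 K and T_H = 328.25 K, so ΔT = 35.40 K.
COP_Carnot = T_H/ΔT = 328.25/35.40 = 9.273.
Resistance heating needs Ẇ_res = Q̇_H = 8360 W; the reversible heat pump needs only Ẇ_hp = Q̇_H/COP = 901.6 W.
Saving = 8360 − 901.6 = 7458 W.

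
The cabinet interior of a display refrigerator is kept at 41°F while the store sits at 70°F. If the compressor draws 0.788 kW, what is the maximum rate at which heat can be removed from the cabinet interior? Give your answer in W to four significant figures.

In absolute terms T_C = 278.15 K and T_H = 294.26 K, so ΔT = 16.11 K.
COP_Carnot = T_C/ΔT = 278.15/16.11 = 17.26.
Q̇_max = COP_Carnot × Ẇ = 17.26 × 0.7880 kW = 13.60 kW = 13600 W.

13600 W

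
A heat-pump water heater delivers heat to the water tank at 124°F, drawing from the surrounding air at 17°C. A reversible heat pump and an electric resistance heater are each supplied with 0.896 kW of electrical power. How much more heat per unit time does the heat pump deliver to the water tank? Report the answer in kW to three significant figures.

7.62 kW

In absolute terms T_C = 290.15 K and T_H = 324.26 K, so ΔT = 34.11 K.
COP_Carnot = T_H/ΔT = 324.26/34.11 = 9.506.
The heat pump delivers Q̇_H = COP × Ẇ = 8.517 kW; the resistance heater delivers Ẇ = 0.8960 kW.
Extra = (COP − 1)·Ẇ = 7.621 kW.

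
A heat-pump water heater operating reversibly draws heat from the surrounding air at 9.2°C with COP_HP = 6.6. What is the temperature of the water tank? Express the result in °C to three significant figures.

COP_HP = T_H/(T_H − T_C) rearranges to T_H = COP·T_C/(COP − 1).
With T_C = 282.35 K, T_H = 6.6 × 282.35/5.600 = 332.77 K.
Converting, 332.77 K = 59.62°C.

59.6 °C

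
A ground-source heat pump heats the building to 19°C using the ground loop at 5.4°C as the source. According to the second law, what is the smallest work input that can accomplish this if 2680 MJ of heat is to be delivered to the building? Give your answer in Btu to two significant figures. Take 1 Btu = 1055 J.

In absolute terms T_C = 278.55 K and T_H = 292.15 K, so ΔT = 13.60 K.
The reversible limit is COP_HP = T_H/ΔT = 21.48, so W_min = Q_H/COP = Q_H·ΔT/T_H.
W_min = 2680 × 13.60/292.15 = 124.8 MJ = 118300 Btu.

120000 Btu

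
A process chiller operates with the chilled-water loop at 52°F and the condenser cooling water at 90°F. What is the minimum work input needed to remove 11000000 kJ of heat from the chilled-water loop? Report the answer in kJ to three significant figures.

In absolute terms T_C = 284.26 K and T_H = 305.37 K, so ΔT = 21.11 K.
The reversible limit is COP_R = T_C/ΔT = 13.47, so W_min = Q_C/COP = Q_C·ΔT/T_C.
W_min = 11000000 × 21.11/284.26 = 816900 kJ.

817000 kJ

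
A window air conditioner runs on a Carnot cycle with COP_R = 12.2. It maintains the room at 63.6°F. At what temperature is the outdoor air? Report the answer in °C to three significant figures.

41.4 °C

COP_R = T_C/(T_H − T_C) gives T_H − T_C = T_C/COP.
With T_C = 290.71 K, T_H = 290.71 × (1 + 1/12.2) = 314.53 K.
Converting, 314.53 K = 41.38°C.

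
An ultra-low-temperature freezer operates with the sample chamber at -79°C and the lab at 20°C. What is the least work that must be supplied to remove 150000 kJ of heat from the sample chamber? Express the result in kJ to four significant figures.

76490 kJ

In absolute terms T_C = 194.15 K and T_H = 293.15 K, so ΔT = 99.00 K.
The reversible limit is COP_R = T_C/ΔT = 1.961, so W_min = Q_C/COP = Q_C·ΔT/T_C.
W_min = 150000 × 99.00/194.15 = 76490 kJ.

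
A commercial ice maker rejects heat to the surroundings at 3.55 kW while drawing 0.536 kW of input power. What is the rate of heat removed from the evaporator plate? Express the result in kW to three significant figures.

3.01 kW

For a cyclic device the first law requires Q̇_H = Q̇_C + Ẇ.
Q̇_C = Q̇_H − Ẇ = 3.014 kW.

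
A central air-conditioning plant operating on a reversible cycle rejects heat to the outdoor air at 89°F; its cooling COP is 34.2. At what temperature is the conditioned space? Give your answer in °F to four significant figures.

For a Carnot refrigerator COP_R = T_C/(T_H − T_C), so T_C = COP·T_H/(1 + COP).
With T_H = 304.82 K, T_C = 34.2 × 304.82/35.20 = 296.16 K.
Converting, 296.16 K = 73.41°F.

73.41 °F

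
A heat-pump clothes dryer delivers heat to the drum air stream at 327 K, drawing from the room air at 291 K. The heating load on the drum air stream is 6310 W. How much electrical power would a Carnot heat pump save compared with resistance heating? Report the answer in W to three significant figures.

The reservoir spacing is ΔT = 327 − 291 = 36.00 K.
COP_Carnot = T_H/ΔT = 327.00/36.00 = 9.083.
Resistance heating needs Ẇ_res = Q̇_H = 6310 W; the reversible heat pump needs only Ẇ_hp = Q̇_H/COP = 694.7 W.
Saving = 6310 − 694.7 = 5615 W.

5620 W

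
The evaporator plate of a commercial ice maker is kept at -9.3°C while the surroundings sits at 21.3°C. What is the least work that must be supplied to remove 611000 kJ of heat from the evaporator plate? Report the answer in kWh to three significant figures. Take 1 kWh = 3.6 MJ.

In absolute terms T_C = 263.85 K and T_H = 294.45 K, so ΔT = 30.60 K.
The reversible limit is COP_R = T_C/ΔT = 8.623, so W_min = Q_C/COP = Q_C·ΔT/T_C.
W_min = 611000 × 30.60/263.85 = 70860 kJ = 19.68 kWh.

19.7 kWh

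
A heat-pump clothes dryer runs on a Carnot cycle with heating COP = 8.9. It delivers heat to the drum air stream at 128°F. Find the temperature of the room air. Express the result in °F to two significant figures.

62 °F

COP_HP = T_H/(T_H − T_C) gives T_H − T_C = T_H/COP.
With T_H = 326.48 K, T_C = 326.48 × (1 − 1/8.9) = 289.80 K.
Converting, 289.80 K = 61.97°F.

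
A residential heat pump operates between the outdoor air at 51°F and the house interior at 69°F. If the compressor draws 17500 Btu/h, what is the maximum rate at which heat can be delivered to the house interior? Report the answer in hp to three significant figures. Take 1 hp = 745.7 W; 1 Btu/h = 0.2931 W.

In absolute terms T_C = 283.71 K and T_H = 293.71 K, so ΔT = 10.00 K.
COP_Carnot = T_H/ΔT = 293.71/10.00 = 29.37.
Q̇_max = COP_Carnot × Ẇ = 29.37 × 17500 Btu/h = 514000 Btu/h = 202.0 hp.

202 hp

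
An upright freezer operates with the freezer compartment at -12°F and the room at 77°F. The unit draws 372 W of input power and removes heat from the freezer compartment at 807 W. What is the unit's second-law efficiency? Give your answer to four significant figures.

COP_actual = Q̇_C/Ẇ = 807.0/372.0 = 2.169.
In absolute terms T_C = 248.71 K and T_H = 298.15 K, so ΔT = 49.44 K.
COP_Carnot = T_C/ΔT = 248.71/49.44 = 5.030.
η_II = COP_actual/COP_Carnot = 2.169/5.030 = 0.4313.

0.4313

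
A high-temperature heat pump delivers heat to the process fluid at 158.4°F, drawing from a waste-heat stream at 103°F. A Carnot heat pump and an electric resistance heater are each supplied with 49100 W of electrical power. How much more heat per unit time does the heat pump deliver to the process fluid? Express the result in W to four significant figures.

In absolute terms T_C = 312.59 K and T_H = 343.37 K, so ΔT = 30.78 K.
COP_Carnot = T_H/ΔT = 343.37/30.78 = 11.16.
The heat pump delivers Q̇_H = COP × Ẇ = 547800 W; the resistance heater delivers Ẇ = 49100 W.
Extra = (COP − 1)·Ẇ = 498700 W.

498700 W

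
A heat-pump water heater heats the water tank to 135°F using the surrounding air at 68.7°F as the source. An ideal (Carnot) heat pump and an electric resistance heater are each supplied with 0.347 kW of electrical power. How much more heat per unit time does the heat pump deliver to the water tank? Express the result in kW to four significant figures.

In absolute terms T_C = 293.54 K and T_H = 330.37 K, so ΔT = 36.83 K.
COP_Carnot = T_H/ΔT = 330.37/36.83 = 8.969.
The heat pump delivers Q̇_H = COP × Ẇ = 3.112 kW; the resistance heater delivers Ẇ = 0.3470 kW.
Extra = (COP − 1)·Ẇ = 2.765 kW.

2.765 kW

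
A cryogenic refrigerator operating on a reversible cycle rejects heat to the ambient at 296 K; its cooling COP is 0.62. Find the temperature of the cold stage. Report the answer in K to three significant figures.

For a Carnot refrigerator COP_R = T_C/(T_H − T_C), so T_C = COP·T_H/(1 + COP).
With T_H = 296.00 K, T_C = 0.62 × 296.00/1.620 = 113.28 K.

113 K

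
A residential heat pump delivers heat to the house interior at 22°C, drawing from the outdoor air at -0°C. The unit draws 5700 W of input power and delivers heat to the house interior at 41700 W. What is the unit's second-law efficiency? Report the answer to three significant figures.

0.545

COP_actual = Q̇_H/Ẇ = 41700/5700 = 7.316.
In absolute terms T_C = 273.15 K and T_H = 295.15 K, so ΔT = 22.00 K.
COP_Carnot = T_H/ΔT = 295.15/22.00 = 13.42.
η_II = COP_actual/COP_Carnot = 7.316/13.42 = 0.5453.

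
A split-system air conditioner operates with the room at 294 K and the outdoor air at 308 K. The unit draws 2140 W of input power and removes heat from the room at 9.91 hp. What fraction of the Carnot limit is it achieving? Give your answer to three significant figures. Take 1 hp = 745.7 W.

Converting, Q̇_C = 9.910 hp = 7390 W, so COP_actual = Q̇_C/Ẇ = 7390/2140 = 3.453.
The reservoir spacing is ΔT = 308 − 294 = 14.00 K.
COP_Carnot = T_C/ΔT = 294.00/14.00 = 21.00.
η_II = COP_actual/COP_Carnot = 3.453/21.00 = 0.1644.

0.164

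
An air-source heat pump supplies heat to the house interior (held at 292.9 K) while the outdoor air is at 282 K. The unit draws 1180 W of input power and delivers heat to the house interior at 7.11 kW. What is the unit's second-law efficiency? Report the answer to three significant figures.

0.224

Converting, Q̇_H = 7.110 kW = 7110 W, so COP_actual = Q̇_H/Ẇ = 7110/1180 = 6.025.
The reservoir spacing is ΔT = 292.9 − 282 = 10.90 K.
COP_Carnot = T_H/ΔT = 292.90/10.90 = 26.87.
η_II = COP_actual/COP_Carnot = 6.025/26.87 = 0.2242.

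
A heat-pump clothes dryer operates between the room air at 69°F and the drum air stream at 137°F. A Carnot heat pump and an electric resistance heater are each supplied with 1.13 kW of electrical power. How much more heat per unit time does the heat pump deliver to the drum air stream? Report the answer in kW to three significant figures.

In absolute terms T_C = 293.71 K and T_H = 331.48 K, so ΔT = 37.78 K.
COP_Carnot = T_H/ΔT = 331.48/37.78 = 8.775.
The heat pump delivers Q̇_H = COP × Ẇ = 9.915 kW; the resistance heater delivers Ẇ = 1.130 kW.
Extra = (COP − 1)·Ẇ = 8.785 kW.

8.79 kW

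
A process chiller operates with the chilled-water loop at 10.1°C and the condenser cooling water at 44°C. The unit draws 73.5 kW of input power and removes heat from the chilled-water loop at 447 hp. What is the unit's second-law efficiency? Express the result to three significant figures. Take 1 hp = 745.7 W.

0.543

Converting, Q̇_C = 447.0 hp = 333.3 kW, so COP_actual = Q̇_C/Ẇ = 333.3/73.50 = 4.535.
In absolute terms T_C = 283.25 K and T_H = 317.15 K, so ΔT = 33.90 K.
COP_Carnot = T_C/ΔT = 283.25/33.90 = 8.355.
η_II = COP_actual/COP_Carnot = 4.535/8.355 = 0.5428.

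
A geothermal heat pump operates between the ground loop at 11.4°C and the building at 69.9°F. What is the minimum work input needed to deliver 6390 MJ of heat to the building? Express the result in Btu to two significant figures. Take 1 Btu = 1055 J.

200000 Btu

In absolute terms T_C = 284.55 K and T_H = 294.21 K, so ΔT = 9.656 K.
The reversible limit is COP_HP = T_H/ΔT = 30.47, so W_min = Q_H/COP = Q_H·ΔT/T_H.
W_min = 6390 × 9.656/294.21 = 209.7 MJ = 198800 Btu.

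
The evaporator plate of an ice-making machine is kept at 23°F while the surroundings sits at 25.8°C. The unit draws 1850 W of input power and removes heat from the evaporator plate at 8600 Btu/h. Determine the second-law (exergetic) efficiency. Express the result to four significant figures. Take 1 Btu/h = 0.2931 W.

0.1565

Converting, Q̇_C = 8600 Btu/h = 2521 W, so COP_actual = Q̇_C/Ẇ = 2521/1850 = 1.363.
In absolute terms T_C = 268.15 K and T_H = 298.95 K, so ΔT = 30.80 K.
COP_Carnot = T_C/ΔT = 268.15/30.80 = 8.706.
η_II = COP_actual/COP_Carnot = 1.363/8.706 = 0.1565.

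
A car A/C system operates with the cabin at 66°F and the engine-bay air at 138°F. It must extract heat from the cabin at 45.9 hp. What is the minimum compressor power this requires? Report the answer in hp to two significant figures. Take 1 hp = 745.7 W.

6.3 hp

In absolute terms T_C = 292.04 K and T_H = 332.04 K, so ΔT = 40.00 K.
COP_Carnot = T_C/ΔT = 292.04/40.00 = 7.301.
Ẇ_min = Q̇/COP_Carnot = 45.90/7.301 = 6.287 hp.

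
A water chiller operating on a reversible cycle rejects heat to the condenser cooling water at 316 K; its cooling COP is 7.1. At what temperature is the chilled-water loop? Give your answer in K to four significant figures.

277.0 K

For a Carnot refrigerator COP_R = T_C/(T_H − T_C), so T_C = COP·T_H/(1 + COP).
With T_H = 316.00 K, T_C = 7.1 × 316.00/8.100 = 276.99 K.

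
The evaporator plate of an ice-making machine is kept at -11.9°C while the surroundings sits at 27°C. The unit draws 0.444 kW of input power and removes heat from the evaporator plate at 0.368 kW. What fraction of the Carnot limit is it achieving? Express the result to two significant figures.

0.12

COP_actual = Q̇_C/Ẇ = 0.3680/0.4440 = 0.8288.
In absolute terms T_C = 261.25 K and T_H = 300.15 K, so ΔT = 38.90 K.
COP_Carnot = T_C/ΔT = 261.25/38.90 = 6.716.
η_II = COP_actual/COP_Carnot = 0.8288/6.716 = 0.1234.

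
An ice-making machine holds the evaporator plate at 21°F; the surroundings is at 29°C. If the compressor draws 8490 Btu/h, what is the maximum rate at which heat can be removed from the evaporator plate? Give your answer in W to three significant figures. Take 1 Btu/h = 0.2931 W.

18900 W

In absolute terms T_C = 267.04 K and T_H = 302.15 K, so ΔT = 35.11 K.
COP_Carnot = T_C/ΔT = 267.04/35.11 = 7.606.
Q̇_max = COP_Carnot × Ẇ = 7.606 × 8490 Btu/h = 64570 Btu/h = 18930 W.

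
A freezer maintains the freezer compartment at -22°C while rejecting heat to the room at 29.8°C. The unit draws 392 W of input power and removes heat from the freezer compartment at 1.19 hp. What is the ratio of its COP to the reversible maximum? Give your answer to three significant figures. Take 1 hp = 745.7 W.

0.467

Converting, Q̇_C = 1.190 hp = 887.4 W, so COP_actual = Q̇_C/Ẇ = 887.4/392.0 = 2.264.
In absolute terms T_C = 251.15 K and T_H = 302.95 K, so ΔT = 51.80 K.
COP_Carnot = T_C/ΔT = 251.15/51.80 = 4.848.
η_II = COP_actual/COP_Carnot = 2.264/4.848 = 0.4669.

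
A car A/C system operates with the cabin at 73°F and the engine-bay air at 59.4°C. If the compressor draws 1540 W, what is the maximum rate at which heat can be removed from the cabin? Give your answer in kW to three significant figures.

12.4 kW

In absolute terms T_C = 295.93 K and T_H = 332.55 K, so ΔT = 36.62 K.
COP_Carnot = T_C/ΔT = 295.93/36.62 = 8.081.
Q̇_max = COP_Carnot × Ẇ = 8.081 × 1540 W = 12440 W = 12.44 kW.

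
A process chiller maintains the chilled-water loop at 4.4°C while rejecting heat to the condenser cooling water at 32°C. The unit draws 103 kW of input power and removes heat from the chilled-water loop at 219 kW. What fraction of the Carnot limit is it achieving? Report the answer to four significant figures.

COP_actual = Q̇_C/Ẇ = 219.0/103.0 = 2.126.
In absolute terms T_C = 277.55 K and T_H = 305.15 K, so ΔT = 27.60 K.
COP_Carnot = T_C/ΔT = 277.55/27.60 = 10.06.
η_II = COP_actual/COP_Carnot = 2.126/10.06 = 0.2114.

0.2114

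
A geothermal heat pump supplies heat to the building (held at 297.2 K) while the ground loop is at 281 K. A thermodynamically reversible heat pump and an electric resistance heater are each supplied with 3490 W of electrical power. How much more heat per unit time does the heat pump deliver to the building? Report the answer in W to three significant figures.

60500 W

The reservoir spacing is ΔT = 297.2 − 281 = 16.20 K.
COP_Carnot = T_H/ΔT = 297.20/16.20 = 18.35.
The heat pump delivers Q̇_H = COP × Ẇ = 64030 W; the resistance heater delivers Ẇ = 3490 W.
Extra = (COP − 1)·Ẇ = 60540 W.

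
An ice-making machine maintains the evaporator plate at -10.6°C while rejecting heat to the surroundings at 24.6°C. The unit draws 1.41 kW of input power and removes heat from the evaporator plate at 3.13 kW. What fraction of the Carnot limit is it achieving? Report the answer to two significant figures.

0.30

COP_actual = Q̇_C/Ẇ = 3.130/1.410 = 2.220.
In absolute terms T_C = 262.55 K and T_H = 297.75 K, so ΔT = 35.20 K.
COP_Carnot = T_C/ΔT = 262.55/35.20 = 7.459.
η_II = COP_actual/COP_Carnot = 2.220/7.459 = 0.2976.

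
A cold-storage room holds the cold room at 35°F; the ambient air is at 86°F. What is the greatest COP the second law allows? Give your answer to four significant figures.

9.699

In absolute terms T_C = 274.82 K and T_H = 303.15 K, so ΔT = 28.33 K.
For a reversible cycle, COP_Carnot = T_C/ΔT = 274.82/28.33 = 9.699.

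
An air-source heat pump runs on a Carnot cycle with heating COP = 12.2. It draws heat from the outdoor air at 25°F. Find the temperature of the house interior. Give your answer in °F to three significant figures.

COP_HP = T_H/(T_H − T_C) rearranges to T_H = COP·T_C/(COP − 1).
With T_C = 269.26 K, T_H = 12.2 × 269.26/11.20 = 293.30 K.
Converting, 293.30 K = 68.27°F.

68.3 °F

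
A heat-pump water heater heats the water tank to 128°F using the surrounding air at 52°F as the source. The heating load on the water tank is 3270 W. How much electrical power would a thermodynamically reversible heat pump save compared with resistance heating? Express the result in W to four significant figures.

In absolute terms T_C = 284.26 K and T_H = 326.48 K, so ΔT = 42.22 K.
COP_Carnot = T_H/ΔT = 326.48/42.22 = 7.733.
Resistance heating needs Ẇ_res = Q̇_H = 3270 W; the reversible heat pump needs only Ẇ_hp = Q̇_H/COP = 422.9 W.
Saving = 3270 − 422.9 = 2847 W.

2847 W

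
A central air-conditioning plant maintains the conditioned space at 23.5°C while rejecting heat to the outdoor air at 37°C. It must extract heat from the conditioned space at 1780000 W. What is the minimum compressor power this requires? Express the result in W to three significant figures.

In absolute terms T_C = 296.65 K and T_H = 310.15 K, so ΔT = 13.50 K.
COP_Carnot = T_C/ΔT = 296.65/13.50 = 21.97.
Ẇ_min = Q̇/COP_Carnot = 1780000/21.97 = 81000 W.

81000 W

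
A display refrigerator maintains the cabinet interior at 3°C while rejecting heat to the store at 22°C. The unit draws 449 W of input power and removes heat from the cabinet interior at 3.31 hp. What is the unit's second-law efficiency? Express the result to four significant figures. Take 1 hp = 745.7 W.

Converting, Q̇_C = 3.310 hp = 2468 W, so COP_actual = Q̇_C/Ẇ = 2468/449.0 = 5.497.
In absolute terms T_C = 276.15 K and T_H = 295.15 K, so ΔT = 19.00 K.
COP_Carnot = T_C/ΔT = 276.15/19.00 = 14.53.
η_II = COP_actual/COP_Carnot = 5.497/14.53 = 0.3782.

0.3782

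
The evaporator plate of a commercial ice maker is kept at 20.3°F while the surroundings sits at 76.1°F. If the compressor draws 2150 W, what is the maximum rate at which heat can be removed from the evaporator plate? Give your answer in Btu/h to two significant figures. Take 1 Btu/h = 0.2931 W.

63000 Btu/h

In absolute terms T_C = 266.65 K and T_H = 297.65 K, so ΔT = 31.00 K.
COP_Carnot = T_C/ΔT = 266.65/31.00 = 8.602.
Q̇_max = COP_Carnot × Ẇ = 8.602 × 2150 W = 18490 W = 63100 Btu/h.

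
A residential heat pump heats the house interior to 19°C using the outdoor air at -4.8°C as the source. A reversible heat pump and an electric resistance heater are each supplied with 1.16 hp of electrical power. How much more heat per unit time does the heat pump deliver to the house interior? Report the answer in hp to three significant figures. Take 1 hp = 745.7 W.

13.1 hp

In absolute terms T_C = 268.35 K and T_H = 292.15 K, so ΔT = 23.80 K.
COP_Carnot = T_H/ΔT = 292.15/23.80 = 12.28.
The heat pump delivers Q̇_H = COP × Ẇ = 14.24 hp; the resistance heater delivers Ẇ = 1.160 hp.
Extra = (COP − 1)·Ẇ = 13.08 hp.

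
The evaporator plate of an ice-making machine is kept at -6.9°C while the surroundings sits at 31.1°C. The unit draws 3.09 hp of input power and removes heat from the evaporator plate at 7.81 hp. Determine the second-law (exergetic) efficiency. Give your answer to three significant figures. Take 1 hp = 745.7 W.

0.361

COP_actual = Q̇_C/Ẇ = 7.810/3.090 = 2.528.
In absolute terms T_C = 266.25 K and T_H = 304.25 K, so ΔT = 38.00 K.
COP_Carnot = T_C/ΔT = 266.25/38.00 = 7.007.
η_II = COP_actual/COP_Carnot = 2.528/7.007 = 0.3607.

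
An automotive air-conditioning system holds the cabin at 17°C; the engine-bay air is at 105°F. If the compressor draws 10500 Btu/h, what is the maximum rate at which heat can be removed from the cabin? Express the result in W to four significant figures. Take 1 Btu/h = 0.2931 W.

37910 W

In absolute terms T_C = 290.15 K and T_H = 313.71 K, so ΔT = 23.56 K.
COP_Carnot = T_C/ΔT = 290.15/23.56 = 12.32.
Q̇_max = COP_Carnot × Ẇ = 12.32 × 10500 Btu/h = 129300 Btu/h = 37910 W.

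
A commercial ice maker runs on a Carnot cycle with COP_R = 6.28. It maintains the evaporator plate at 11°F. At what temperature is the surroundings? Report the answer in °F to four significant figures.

COP_R = T_C/(T_H − T_C) gives T_H − T_C = T_C/COP.
With T_C = 261.48 K, T_H = 261.48 × (1 + 1/6.28) = 303.12 K.
Converting, 303.12 K = 85.95°F.

85.95 °F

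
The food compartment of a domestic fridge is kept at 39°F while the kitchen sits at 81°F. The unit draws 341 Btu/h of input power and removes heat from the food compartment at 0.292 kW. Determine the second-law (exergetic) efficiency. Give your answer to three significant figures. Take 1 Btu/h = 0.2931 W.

Converting, Q̇_C = 0.2920 kW = 996.2 Btu/h, so COP_actual = Q̇_C/Ẇ = 996.2/341.0 = 2.922.
In absolute terms T_C = 277.04 K and T_H = 300.37 K, so ΔT = 23.33 K.
COP_Carnot = T_C/ΔT = 277.04/23.33 = 11.87.
η_II = COP_actual/COP_Carnot = 2.922/11.87 = 0.2461.

0.246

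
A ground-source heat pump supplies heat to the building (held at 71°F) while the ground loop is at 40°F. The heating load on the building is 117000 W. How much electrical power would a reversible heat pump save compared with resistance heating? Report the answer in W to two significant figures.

110000 W

In absolute terms T_C = 277.59 K and T_H = 294.82 K, so ΔT = 17.22 K.
COP_Carnot = T_H/ΔT = 294.82/17.22 = 17.12.
Resistance heating needs Ẇ_res = Q̇_H = 117000 W; the reversible heat pump needs only Ẇ_hp = Q̇_H/COP = 6835 W.
Saving = 117000 − 6835 = 110200 W.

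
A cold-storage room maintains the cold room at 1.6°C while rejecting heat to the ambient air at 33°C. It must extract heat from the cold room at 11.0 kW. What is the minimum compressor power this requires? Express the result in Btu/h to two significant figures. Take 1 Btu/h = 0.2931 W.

In absolute terms T_C = 274.75 K and T_H = 306.15 K, so ΔT = 31.40 K.
COP_Carnot = T_C/ΔT = 274.75/31.40 = 8.750.
Ẇ_min = Q̇/COP_Carnot = 11.00/8.750 = 1.257 kW = 4289 Btu/h.

4300 Btu/h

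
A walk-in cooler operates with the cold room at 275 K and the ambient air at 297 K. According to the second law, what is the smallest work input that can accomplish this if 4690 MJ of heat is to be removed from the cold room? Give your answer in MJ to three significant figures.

The reservoir spacing is ΔT = 297 − 275 = 22.00 K.
The reversible limit is COP_R = T_C/ΔT = 12.50, so W_min = Q_C/COP = Q_C·ΔT/T_C.
W_min = 4690 × 22.00/275.00 = 375.2 MJ.

375 MJ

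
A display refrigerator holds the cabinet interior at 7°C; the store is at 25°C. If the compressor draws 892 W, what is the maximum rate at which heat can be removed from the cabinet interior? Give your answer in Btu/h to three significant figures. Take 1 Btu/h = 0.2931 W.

47400 Btu/h

In absolute terms T_C = 280.15 K and T_H = 298.15 K, so ΔT = 18.00 K.
COP_Carnot = T_C/ΔT = 280.15/18.00 = 15.56.
Q̇_max = COP_Carnot × Ẇ = 15.56 × 892.0 W = 13880 W = 47370 Btu/h.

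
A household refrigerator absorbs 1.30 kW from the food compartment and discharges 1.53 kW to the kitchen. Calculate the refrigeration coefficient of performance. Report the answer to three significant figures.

5.65

The first law gives Q̇_H = Q̇_C + Ẇ, so the three rates are Q̇_C = 1.300, Q̇_H = 1.530, Ẇ = 0.2300 kW.
COP_R = Q̇_C/Ẇ = 1.300/0.2300 = 5.652.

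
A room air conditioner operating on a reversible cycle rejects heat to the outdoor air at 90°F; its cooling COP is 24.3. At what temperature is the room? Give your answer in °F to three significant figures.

For a Carnot refrigerator COP_R = T_C/(T_H − T_C), so T_C = COP·T_H/(1 + COP).
With T_H = 305.37 K, T_C = 24.3 × 305.37/25.30 = 293.30 K.
Converting, 293.30 K = 68.27°F.

68.3 °F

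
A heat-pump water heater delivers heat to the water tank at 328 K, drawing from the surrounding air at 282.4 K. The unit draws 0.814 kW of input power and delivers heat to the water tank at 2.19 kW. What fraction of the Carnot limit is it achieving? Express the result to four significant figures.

0.3740

COP_actual = Q̇_H/Ẇ = 2.190/0.8140 = 2.690.
The reservoir spacing is ΔT = 328 − 282.4 = 45.60 K.
COP_Carnot = T_H/ΔT = 328.00/45.60 = 7.193.
η_II = COP_actual/COP_Carnot = 2.690/7.193 = 0.3740.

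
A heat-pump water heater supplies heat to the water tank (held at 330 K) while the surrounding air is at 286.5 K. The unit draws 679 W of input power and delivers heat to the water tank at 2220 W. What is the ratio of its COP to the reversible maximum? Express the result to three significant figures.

0.431

COP_actual = Q̇_H/Ẇ = 2220/679.0 = 3.270.
The reservoir spacing is ΔT = 330 − 286.5 = 43.50 K.
COP_Carnot = T_H/ΔT = 330.00/43.50 = 7.586.
η_II = COP_actual/COP_Carnot = 3.270/7.586 = 0.4310.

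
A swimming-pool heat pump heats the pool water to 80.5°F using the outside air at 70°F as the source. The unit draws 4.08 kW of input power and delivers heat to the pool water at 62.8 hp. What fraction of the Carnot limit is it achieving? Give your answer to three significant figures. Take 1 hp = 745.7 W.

Converting, Q̇_H = 62.80 hp = 46.83 kW, so COP_actual = Q̇_H/Ẇ = 46.83/4.080 = 11.48.
In absolute terms T_C = 294.26 K and T_H = 300.09 K, so ΔT = 5.833 K.
COP_Carnot = T_H/ΔT = 300.09/5.833 = 51.44.
η_II = COP_actual/COP_Carnot = 11.48/51.44 = 0.2231.

0.223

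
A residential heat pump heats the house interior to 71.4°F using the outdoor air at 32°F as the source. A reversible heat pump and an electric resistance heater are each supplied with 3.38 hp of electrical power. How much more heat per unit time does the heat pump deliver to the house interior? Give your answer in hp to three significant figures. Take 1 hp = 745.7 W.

42.2 hp

In absolute terms T_C = 273.15 K and T_H = 295.04 K, so ΔT = 21.89 K.
COP_Carnot = T_H/ΔT = 295.04/21.89 = 13.48.
The heat pump delivers Q̇_H = COP × Ẇ = 45.56 hp; the resistance heater delivers Ẇ = 3.380 hp.
Extra = (COP − 1)·Ẇ = 42.18 hp.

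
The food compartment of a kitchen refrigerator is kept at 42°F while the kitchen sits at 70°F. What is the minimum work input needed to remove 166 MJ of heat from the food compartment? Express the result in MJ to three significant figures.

9.27 MJ

In absolute terms T_C = 278.71 K and T_H = 294.26 K, so ΔT = 15.56 K.
The reversible limit is COP_R = T_C/ΔT = 17.92, so W_min = Q_C/COP = Q_C·ΔT/T_C.
W_min = 166.0 × 15.56/278.71 = 9.265 MJ.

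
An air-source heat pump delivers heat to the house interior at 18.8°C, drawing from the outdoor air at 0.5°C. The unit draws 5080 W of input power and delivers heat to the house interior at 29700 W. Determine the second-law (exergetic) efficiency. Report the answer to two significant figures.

COP_actual = Q̇_H/Ẇ = 29700/5080 = 5.846.
In absolute terms T_C = 273.65 K and T_H = 291.95 K, so ΔT = 18.30 K.
COP_Carnot = T_H/ΔT = 291.95/18.30 = 15.95.
η_II = COP_actual/COP_Carnot = 5.846/15.95 = 0.3665.

0.37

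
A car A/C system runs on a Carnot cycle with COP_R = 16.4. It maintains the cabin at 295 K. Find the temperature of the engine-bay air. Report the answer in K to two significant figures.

COP_R = T_C/(T_H − T_C) gives T_H − T_C = T_C/COP.
With T_C = 295.00 K, T_H = 295.00 × (1 + 1/16.4) = 312.99 K.

310 K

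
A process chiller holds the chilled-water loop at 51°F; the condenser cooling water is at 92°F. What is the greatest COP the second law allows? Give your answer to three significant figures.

12.5

In absolute terms T_C = 283.71 K and T_H = 306.48 K, so ΔT = 22.78 K.
For a reversible cycle, COP_Carnot = T_C/ΔT = 283.71/22.78 = 12.46.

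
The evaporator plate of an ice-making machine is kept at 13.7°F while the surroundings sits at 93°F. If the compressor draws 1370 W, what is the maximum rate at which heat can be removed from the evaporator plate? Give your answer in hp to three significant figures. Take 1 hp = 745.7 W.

In absolute terms T_C = 262.98 K and T_H = 307.04 K, so ΔT = 44.06 K.
COP_Carnot = T_C/ΔT = 262.98/44.06 = 5.969.
Q̇_max = COP_Carnot × Ẇ = 5.969 × 1370 W = 8178 W = 10.97 hp.

11.0 hp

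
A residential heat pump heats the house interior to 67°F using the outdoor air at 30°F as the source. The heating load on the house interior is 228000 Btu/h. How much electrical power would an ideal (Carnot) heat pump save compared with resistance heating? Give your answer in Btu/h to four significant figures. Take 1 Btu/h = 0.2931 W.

212000 Btu/h

In absolute terms T_C = 272.04 K and T_H = 292.59 K, so ΔT = 20.56 K.
COP_Carnot = T_H/ΔT = 292.59/20.56 = 14.23.
Resistance heating needs Ẇ_res = Q̇_H = 228000 Btu/h; the reversible heat pump needs only Ẇ_hp = Q̇_H/COP = 16020 Btu/h.
Saving = 228000 − 16020 = 212000 Btu/h.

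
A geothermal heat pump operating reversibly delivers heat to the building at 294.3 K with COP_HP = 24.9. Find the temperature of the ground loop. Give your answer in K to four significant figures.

COP_HP = T_H/(T_H − T_C) gives T_H − T_C = T_H/COP.
With T_H = 294.30 K, T_C = 294.30 × (1 − 1/24.9) = 282.48 K.

282.5 K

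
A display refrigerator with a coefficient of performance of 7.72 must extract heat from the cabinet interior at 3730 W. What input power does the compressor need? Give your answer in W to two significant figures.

480 W

Ẇ = Q̇_C/COP = 3730/7.72 = 483.2 W.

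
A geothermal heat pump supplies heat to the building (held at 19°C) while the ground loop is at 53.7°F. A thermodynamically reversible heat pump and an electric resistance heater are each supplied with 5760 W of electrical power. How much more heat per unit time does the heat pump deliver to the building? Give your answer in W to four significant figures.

236600 W

In absolute terms T_C = 285.21 K and T_H = 292.15 K, so ΔT = 6.944 K.
COP_Carnot = T_H/ΔT = 292.15/6.944 = 42.07.
The heat pump delivers Q̇_H = COP × Ẇ = 242300 W; the resistance heater delivers Ẇ = 5760 W.
Extra = (COP − 1)·Ẇ = 236600 W.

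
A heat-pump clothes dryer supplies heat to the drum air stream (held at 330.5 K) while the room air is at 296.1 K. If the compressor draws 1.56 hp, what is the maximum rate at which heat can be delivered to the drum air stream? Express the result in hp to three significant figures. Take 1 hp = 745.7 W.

15.0 hp

The reservoir spacing is ΔT = 330.5 − 296.1 = 34.40 K.
COP_Carnot = T_H/ΔT = 330.50/34.40 = 9.608.
Q̇_max = COP_Carnot × Ẇ = 9.608 × 1.560 hp = 14.99 hp.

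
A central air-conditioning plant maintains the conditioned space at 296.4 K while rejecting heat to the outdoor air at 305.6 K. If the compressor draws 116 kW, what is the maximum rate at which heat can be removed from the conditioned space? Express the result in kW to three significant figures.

The reservoir spacing is ΔT = 305.6 − 296.4 = 9.200 K.
COP_Carnot = T_C/ΔT = 296.40/9.200 = 32.22.
Q̇_max = COP_Carnot × Ẇ = 32.22 × 116.0 kW = 3737 kW.

3740 kW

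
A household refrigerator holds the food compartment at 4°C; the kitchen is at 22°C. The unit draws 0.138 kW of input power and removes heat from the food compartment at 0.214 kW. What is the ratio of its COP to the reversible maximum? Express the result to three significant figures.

COP_actual = Q̇_C/Ẇ = 0.2140/0.1380 = 1.551.
In absolute terms T_C = 277.15 K and T_H = 295.15 K, so ΔT = 18.00 K.
COP_Carnot = T_C/ΔT = 277.15/18.00 = 15.40.
η_II = COP_actual/COP_Carnot = 1.551/15.40 = 0.1007.

0.101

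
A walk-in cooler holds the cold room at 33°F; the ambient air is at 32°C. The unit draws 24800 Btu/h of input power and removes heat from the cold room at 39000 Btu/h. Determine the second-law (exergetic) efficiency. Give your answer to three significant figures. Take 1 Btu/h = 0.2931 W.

COP_actual = Q̇_C/Ẇ = 39000/24800 = 1.573.
In absolute terms T_C = 273.71 K and T_H = 305.15 K, so ΔT = 31.44 K.
COP_Carnot = T_C/ΔT = 273.71/31.44 = 8.704.
η_II = COP_actual/COP_Carnot = 1.573/8.704 = 0.1807.

0.181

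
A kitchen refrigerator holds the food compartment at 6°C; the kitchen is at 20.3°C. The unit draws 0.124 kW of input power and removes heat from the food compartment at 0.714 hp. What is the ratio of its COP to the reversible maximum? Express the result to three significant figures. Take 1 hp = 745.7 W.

Converting, Q̇_C = 0.7140 hp = 0.5324 kW, so COP_actual = Q̇_C/Ẇ = 0.5324/0.1240 = 4.294.
In absolute terms T_C = 279.15 K and T_H = 293.45 K, so ΔT = 14.30 K.
COP_Carnot = T_C/ΔT = 279.15/14.30 = 19.52.
η_II = COP_actual/COP_Carnot = 4.294/19.52 = 0.2200.

0.220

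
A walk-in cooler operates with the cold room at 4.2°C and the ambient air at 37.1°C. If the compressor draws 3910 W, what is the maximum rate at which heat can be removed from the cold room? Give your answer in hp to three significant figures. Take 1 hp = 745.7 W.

44.2 hp

In absolute terms T_C = 277.35 K and T_H = 310.25 K, so ΔT = 32.90 K.
COP_Carnot = T_C/ΔT = 277.35/32.90 = 8.430.
Q̇_max = COP_Carnot × Ẇ = 8.430 × 3910 W = 32960 W = 44.20 hp.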